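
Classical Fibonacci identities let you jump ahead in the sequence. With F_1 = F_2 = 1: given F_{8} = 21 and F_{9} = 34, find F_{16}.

987

By the doubling identity F_{2k} = F_k(2F_{k+1} − F_k): F_{16} = 21·(2·34 − 21) = 21·47 = 987.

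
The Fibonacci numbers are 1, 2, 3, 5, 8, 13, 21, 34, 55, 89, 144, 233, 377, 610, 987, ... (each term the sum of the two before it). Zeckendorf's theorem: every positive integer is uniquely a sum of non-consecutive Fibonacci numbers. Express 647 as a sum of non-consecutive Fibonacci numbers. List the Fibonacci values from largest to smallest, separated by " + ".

610 + 34 + 3

take 610 (≤ 647); 647 − 610 = 37
take 34 (≤ 37); 37 − 34 = 3
take 3 (≤ 3); 3 − 3 = 0
So 647 = 610 + 34 + 3, with no two terms consecutive in the sequence.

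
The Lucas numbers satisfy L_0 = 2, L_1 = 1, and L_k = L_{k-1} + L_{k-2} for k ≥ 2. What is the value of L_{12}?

322

Iterating the recurrence up to L_{6} = 18 and L_{5} = 11:
L_{7} = L_{6} + L_{5} = 18 + 11 = 29
L_{8} = L_{7} + L_{6} = 29 + 18 = 47
L_{9} = L_{8} + L_{7} = 47 + 29 = 76
L_{10} = L_{9} + L_{8} = 76 + 47 = 123
L_{11} = L_{10} + L_{9} = 123 + 76 = 199
L_{12} = L_{11} + L_{10} = 199 + 123 = 322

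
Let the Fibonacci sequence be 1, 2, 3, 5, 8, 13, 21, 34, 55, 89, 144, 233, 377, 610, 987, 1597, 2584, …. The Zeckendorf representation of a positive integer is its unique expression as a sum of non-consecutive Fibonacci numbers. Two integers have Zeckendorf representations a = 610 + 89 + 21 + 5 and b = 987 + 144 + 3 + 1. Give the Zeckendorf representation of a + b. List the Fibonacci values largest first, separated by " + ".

The two numbers are 725 and 1135, so their sum is 1860.
1860 − 1597 = 263
263 − 233 = 30
30 − 21 = 9
9 − 8 = 1
1 − 1 = 0

1597 + 233 + 21 + 8 + 1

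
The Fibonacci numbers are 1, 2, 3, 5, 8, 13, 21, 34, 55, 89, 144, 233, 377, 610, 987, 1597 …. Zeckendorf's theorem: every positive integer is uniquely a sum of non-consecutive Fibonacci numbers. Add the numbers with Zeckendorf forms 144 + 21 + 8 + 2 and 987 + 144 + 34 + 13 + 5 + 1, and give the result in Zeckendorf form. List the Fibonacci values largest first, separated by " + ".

987 + 233 + 89 + 34 + 13 + 3

The two numbers are 175 and 1184, so their sum is 1359.
1359 − 987 = 372
372 − 233 = 139
139 − 89 = 50
50 − 34 = 16
16 − 13 = 3
3 − 3 = 0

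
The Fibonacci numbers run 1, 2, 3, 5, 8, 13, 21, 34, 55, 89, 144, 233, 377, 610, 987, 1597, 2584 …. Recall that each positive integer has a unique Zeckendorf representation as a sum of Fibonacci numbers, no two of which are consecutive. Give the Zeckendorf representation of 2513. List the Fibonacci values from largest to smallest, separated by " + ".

Repeatedly subtract the largest Fibonacci number that fits:
2513: greatest Fibonacci not exceeding it is 1597, leaving 916
916: greatest Fibonacci not exceeding it is 610, leaving 306
306: greatest Fibonacci not exceeding it is 233, leaving 73
73: greatest Fibonacci not exceeding it is 55, leaving 18
18: greatest Fibonacci not exceeding it is 13, leaving 5
5: greatest Fibonacci not exceeding it is 5, leaving 0
So 2513 = 1597 + 610 + 233 + 55 + 13 + 5, with no two terms consecutive in the sequence.

1597 + 610 + 233 + 55 + 13 + 5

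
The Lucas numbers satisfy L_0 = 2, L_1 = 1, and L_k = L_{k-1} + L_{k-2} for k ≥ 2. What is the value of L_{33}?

7881196

Iterating the recurrence up to L_{27} = 439204 and L_{26} = 271443:
L_{28} = L_{27} + L_{26} = 439204 + 271443 = 710647
L_{29} = L_{28} + L_{27} = 710647 + 439204 = 1149851
L_{30} = L_{29} + L_{28} = 1149851 + 710647 = 1860498
L_{31} = L_{30} + L_{29} = 1860498 + 1149851 = 3010349
L_{32} = L_{31} + L_{30} = 3010349 + 1860498 = 4870847
L_{33} = L_{32} + L_{31} = 4870847 + 3010349 = 7881196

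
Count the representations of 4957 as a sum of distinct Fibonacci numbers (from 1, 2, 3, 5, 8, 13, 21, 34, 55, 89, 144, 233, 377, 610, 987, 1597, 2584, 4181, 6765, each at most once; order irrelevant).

Starting from the Zeckendorf form and repeatedly splitting a term F_k into F_{k−1} + F_{k−2} (when neither is already used) reaches every representation.
4957 = 4181+610+144+21+1 = 4181+610+144+13+8+1 = 4181+610+89+55+21+1 = 4181+377+233+144+21+1 = 4181+610+144+13+5+3+1 = … (35 more), for 40 in all.

40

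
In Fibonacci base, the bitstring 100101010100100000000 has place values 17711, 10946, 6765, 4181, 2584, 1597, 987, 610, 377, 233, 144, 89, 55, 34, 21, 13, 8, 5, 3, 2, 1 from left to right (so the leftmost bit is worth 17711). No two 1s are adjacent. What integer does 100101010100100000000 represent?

Summing the place values of the 1 bits: 17711 + 4181 + 1597 + 610 + 233 + 55 = 24387.

24387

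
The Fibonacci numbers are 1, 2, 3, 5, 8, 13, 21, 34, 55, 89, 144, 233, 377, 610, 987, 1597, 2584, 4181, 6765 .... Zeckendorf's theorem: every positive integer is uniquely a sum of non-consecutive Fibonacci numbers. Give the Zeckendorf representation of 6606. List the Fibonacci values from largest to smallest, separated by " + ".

4181 + 1597 + 610 + 144 + 55 + 13 + 5 + 1

Greedy algorithm:
6606: greatest Fibonacci not exceeding it is 4181, leaving 2425
2425: greatest Fibonacci not exceeding it is 1597, leaving 828
828: greatest Fibonacci not exceeding it is 610, leaving 218
218: greatest Fibonacci not exceeding it is 144, leaving 74
74: greatest Fibonacci not exceeding it is 55, leaving 19
19: greatest Fibonacci not exceeding it is 13, leaving 6
6: greatest Fibonacci not exceeding it is 5, leaving 1
1: greatest Fibonacci not exceeding it is 1, leaving 0
So 6606 = 4181 + 1597 + 610 + 144 + 55 + 13 + 5 + 1, with no two terms consecutive in the sequence.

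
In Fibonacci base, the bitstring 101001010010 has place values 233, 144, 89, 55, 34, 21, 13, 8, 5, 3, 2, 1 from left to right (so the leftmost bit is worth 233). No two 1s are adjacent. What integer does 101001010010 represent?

353

Summing the place values of the 1 bits: 233 + 89 + 21 + 8 + 2 = 353.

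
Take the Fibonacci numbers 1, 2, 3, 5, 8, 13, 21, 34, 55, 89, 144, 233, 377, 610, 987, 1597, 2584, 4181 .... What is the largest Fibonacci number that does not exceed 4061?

2584 ≤ 4061 < 4181, so the largest Fibonacci number not exceeding 4061 is 2584.

2584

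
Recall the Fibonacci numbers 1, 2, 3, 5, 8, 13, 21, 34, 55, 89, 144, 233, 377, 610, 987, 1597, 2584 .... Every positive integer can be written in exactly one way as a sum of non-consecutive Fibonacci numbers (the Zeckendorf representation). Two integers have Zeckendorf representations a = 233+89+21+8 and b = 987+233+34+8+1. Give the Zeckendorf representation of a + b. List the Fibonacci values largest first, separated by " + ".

1597 + 13 + 3 + 1

The two numbers are 351 and 1263, so their sum is 1614.
largest Fibonacci ≤ 1614 is 1597; 1614 − 1597 = 17
largest Fibonacci ≤ 17 is 13; 17 − 13 = 4
largest Fibonacci ≤ 4 is 3; 4 − 3 = 1
largest Fibonacci ≤ 1 is 1; 1 − 1 = 0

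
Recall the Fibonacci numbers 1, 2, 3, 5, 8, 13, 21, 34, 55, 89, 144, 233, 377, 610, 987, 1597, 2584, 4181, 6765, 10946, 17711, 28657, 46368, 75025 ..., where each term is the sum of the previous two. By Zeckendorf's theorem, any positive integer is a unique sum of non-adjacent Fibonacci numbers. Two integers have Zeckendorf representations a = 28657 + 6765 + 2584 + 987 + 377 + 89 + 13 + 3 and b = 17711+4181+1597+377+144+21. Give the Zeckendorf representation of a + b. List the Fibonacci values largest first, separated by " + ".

46368 + 10946 + 4181 + 1597 + 377 + 34 + 3

The two numbers are 39475 and 24031, so their sum is 63506.
Greedily peel off the largest Fibonacci term at each step:
subtract 46368 from 63506: 17138 remains
subtract 10946 from 17138: 6192 remains
subtract 4181 from 6192: 2011 remains
subtract 1597 from 2011: 414 remains
subtract 377 from 414: 37 remains
subtract 34 from 37: 3 remains
subtract 3 from 3: 0 remains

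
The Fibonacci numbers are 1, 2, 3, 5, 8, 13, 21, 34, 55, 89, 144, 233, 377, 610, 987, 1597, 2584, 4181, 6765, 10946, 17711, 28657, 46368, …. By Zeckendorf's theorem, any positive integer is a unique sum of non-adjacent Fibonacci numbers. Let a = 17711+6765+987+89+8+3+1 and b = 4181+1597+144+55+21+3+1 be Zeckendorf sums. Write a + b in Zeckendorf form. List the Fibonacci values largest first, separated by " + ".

28657 + 2584 + 233 + 89 + 3

The two numbers are 25564 and 6002, so their sum is 31566.
largest Fibonacci ≤ 31566 is 28657; 31566 − 28657 = 2909
largest Fibonacci ≤ 2909 is 2584; 2909 − 2584 = 325
largest Fibonacci ≤ 325 is 233; 325 − 233 = 92
largest Fibonacci ≤ 92 is 89; 92 − 89 = 3
largest Fibonacci ≤ 3 is 3; 3 − 3 = 0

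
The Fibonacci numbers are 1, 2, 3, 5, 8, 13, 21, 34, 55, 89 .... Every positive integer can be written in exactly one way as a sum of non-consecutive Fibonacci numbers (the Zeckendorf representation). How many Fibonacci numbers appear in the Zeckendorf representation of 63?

2

Greedy algorithm:
subtract 55 from 63: 8 remains
subtract 8 from 8: 0 remains
63 = 55 + 8, which has 2 terms.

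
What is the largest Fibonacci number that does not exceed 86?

55 ≤ 86 < 89, so the largest Fibonacci number not exceeding 86 is 55.

55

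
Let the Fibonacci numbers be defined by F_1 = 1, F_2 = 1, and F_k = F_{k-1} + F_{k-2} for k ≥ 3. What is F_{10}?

55

Iterating the recurrence up to F_{4} = 3 and F_{3} = 2:
F_{5} = F_{4} + F_{3} = 3 + 2 = 5
F_{6} = F_{5} + F_{4} = 5 + 3 = 8
F_{7} = F_{6} + F_{5} = 8 + 5 = 13
F_{8} = F_{7} + F_{6} = 13 + 8 = 21
F_{9} = F_{8} + F_{7} = 21 + 13 = 34
F_{10} = F_{9} + F_{8} = 34 + 21 = 55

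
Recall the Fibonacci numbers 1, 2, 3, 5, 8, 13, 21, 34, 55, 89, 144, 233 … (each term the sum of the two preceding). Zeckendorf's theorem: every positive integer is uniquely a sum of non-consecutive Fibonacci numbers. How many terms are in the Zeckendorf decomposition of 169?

4

169 − 144 = 25
25 − 21 = 4
4 − 3 = 1
1 − 1 = 0
169 = 144 + 21 + 3 + 1, which has 4 terms.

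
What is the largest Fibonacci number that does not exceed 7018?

6765 ≤ 7018 < 10946, so the largest Fibonacci number not exceeding 7018 is 6765.

6765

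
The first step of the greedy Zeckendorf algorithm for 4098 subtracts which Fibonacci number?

2584

2584 ≤ 4098 < 4181, so the largest Fibonacci number not exceeding 4098 is 2584.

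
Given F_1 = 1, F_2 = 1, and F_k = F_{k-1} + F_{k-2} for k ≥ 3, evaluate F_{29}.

Iterating the recurrence up to F_{22} = 17711 and F_{21} = 10946:
F_{23} = F_{22} + F_{21} = 17711 + 10946 = 28657
F_{24} = F_{23} + F_{22} = 28657 + 17711 = 46368
F_{25} = F_{24} + F_{23} = 46368 + 28657 = 75025
F_{26} = F_{25} + F_{24} = 75025 + 46368 = 121393
F_{27} = F_{26} + F_{25} = 121393 + 75025 = 196418
F_{28} = F_{27} + F_{26} = 196418 + 121393 = 317811
F_{29} = F_{28} + F_{27} = 317811 + 196418 = 514229

514229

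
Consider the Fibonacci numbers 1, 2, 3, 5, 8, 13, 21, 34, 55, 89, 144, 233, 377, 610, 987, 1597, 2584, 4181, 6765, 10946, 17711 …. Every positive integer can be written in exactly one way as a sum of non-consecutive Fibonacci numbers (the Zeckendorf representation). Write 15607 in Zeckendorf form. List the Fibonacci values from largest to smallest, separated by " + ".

10946 + 4181 + 377 + 89 + 13 + 1

15607: greatest Fibonacci not exceeding it is 10946, leaving 4661
4661: greatest Fibonacci not exceeding it is 4181, leaving 480
480: greatest Fibonacci not exceeding it is 377, leaving 103
103: greatest Fibonacci not exceeding it is 89, leaving 14
14: greatest Fibonacci not exceeding it is 13, leaving 1
1: greatest Fibonacci not exceeding it is 1, leaving 0
So 15607 = 10946 + 4181 + 377 + 89 + 13 + 1, with no two terms consecutive in the sequence.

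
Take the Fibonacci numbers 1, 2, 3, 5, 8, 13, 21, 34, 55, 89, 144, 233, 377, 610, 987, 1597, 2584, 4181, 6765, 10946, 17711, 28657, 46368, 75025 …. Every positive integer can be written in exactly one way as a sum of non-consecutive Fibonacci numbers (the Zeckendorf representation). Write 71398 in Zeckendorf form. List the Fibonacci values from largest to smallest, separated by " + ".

46368 + 17711 + 6765 + 377 + 144 + 21 + 8 + 3 + 1

Greedily peel off the largest Fibonacci term at each step:
71398 − 46368 = 25030
25030 − 17711 = 7319
7319 − 6765 = 554
554 − 377 = 177
177 − 144 = 33
33 − 21 = 12
12 − 8 = 4
4 − 3 = 1
1 − 1 = 0
So 71398 = 46368 + 17711 + 6765 + 377 + 144 + 21 + 8 + 3 + 1, with no two terms consecutive in the sequence.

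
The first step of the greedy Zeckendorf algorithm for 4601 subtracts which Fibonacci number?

4181

4181 ≤ 4601 < 6765, so the largest Fibonacci number not exceeding 4601 is 4181.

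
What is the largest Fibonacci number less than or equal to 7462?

6765

6765 ≤ 7462 < 10946, so the largest Fibonacci number not exceeding 7462 is 6765.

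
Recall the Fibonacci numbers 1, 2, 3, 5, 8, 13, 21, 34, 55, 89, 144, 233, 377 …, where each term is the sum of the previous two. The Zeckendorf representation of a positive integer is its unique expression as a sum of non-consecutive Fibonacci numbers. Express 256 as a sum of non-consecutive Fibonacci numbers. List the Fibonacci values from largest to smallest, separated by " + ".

233 ≤ 256 < 377, so take 233; remainder 23
21 ≤ 23 < 34, so take 21; remainder 2
2 ≤ 2 < 3, so take 2; remainder 0
So 256 = 233 + 21 + 2, with no two terms consecutive in the sequence.

233 + 21 + 2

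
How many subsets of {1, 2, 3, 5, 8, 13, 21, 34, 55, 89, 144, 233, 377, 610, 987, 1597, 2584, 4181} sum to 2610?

22

Starting from the Zeckendorf form and repeatedly splitting a term F_k into F_{k−1} + F_{k−2} (when neither is already used) reaches every representation.
2610 = 2584+21+5 = 2584+21+3+2 = 2584+13+8+5 = 1597+987+21+5 = 2584+13+8+3+2 = … (17 more), for 22 in all.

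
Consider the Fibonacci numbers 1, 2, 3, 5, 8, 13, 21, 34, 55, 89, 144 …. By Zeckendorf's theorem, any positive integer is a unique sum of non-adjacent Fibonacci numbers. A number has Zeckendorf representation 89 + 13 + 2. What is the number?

89 + 13 + 2 = 104.

104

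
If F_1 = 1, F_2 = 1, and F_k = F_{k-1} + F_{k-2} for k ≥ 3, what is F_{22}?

Iterating the recurrence up to F_{15} = 610 and F_{14} = 377:
F_{16} = F_{15} + F_{14} = 610 + 377 = 987
F_{17} = F_{16} + F_{15} = 987 + 610 = 1597
F_{18} = F_{17} + F_{16} = 1597 + 987 = 2584
F_{19} = F_{18} + F_{17} = 2584 + 1597 = 4181
F_{20} = F_{19} + F_{18} = 4181 + 2584 = 6765
F_{21} = F_{20} + F_{19} = 6765 + 4181 = 10946
F_{22} = F_{21} + F_{20} = 10946 + 6765 = 17711

17711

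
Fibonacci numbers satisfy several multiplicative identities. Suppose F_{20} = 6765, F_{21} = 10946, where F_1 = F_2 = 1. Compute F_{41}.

165580141

By the addition formula F_{m+n} = F_m F_{n+1} + F_{m−1} F_n with m=21, n=20: F_{41} = 10946·10946 + 6765·6765 = 119814916 + 45765225 = 165580141.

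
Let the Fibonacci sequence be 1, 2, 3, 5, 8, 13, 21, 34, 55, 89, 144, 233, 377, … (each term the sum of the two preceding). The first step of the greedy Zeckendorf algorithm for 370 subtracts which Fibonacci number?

233 ≤ 370 < 377, so the largest Fibonacci number not exceeding 370 is 233.

233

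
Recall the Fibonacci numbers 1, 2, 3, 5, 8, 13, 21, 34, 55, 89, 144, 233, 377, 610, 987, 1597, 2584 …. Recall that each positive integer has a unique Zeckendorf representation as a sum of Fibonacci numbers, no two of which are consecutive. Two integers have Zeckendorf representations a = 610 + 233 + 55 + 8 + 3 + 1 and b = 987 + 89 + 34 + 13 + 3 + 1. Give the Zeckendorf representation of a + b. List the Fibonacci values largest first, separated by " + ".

1597 + 377 + 55 + 8

The two numbers are 910 and 1127, so their sum is 2037.
Greedily peel off the largest Fibonacci term at each step:
2037 − 1597 = 440
440 − 377 = 63
63 − 55 = 8
8 − 8 = 0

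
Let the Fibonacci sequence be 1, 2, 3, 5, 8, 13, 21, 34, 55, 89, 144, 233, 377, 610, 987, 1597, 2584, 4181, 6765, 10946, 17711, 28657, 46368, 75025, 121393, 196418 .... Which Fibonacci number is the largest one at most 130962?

121393 ≤ 130962 < 196418, so the largest Fibonacci number not exceeding 130962 is 121393.

121393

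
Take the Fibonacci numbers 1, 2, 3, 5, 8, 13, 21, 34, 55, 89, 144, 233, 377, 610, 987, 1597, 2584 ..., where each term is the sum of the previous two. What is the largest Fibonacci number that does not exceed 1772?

1597 ≤ 1772 < 2584, so the largest Fibonacci number not exceeding 1772 is 1597.

1597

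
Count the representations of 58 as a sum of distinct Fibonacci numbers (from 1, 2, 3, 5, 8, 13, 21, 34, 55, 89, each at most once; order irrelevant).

58 = 55+3 = 55+2+1 = 34+21+3 = 34+21+2+1 = … (3 more), for 7 in all.

7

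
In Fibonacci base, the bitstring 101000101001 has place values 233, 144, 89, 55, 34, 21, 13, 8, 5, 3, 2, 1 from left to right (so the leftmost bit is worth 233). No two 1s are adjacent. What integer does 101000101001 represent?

341

Summing the place values of the 1 bits: 233 + 89 + 13 + 5 + 1 = 341.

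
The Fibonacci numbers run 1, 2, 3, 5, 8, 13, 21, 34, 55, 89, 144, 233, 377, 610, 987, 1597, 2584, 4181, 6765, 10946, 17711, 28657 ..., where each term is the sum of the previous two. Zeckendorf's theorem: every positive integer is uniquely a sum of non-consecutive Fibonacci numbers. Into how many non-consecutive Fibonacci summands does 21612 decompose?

Repeatedly subtract the largest Fibonacci number that fits:
subtract 17711 from 21612: 3901 remains
subtract 2584 from 3901: 1317 remains
subtract 987 from 1317: 330 remains
subtract 233 from 330: 97 remains
subtract 89 from 97: 8 remains
subtract 8 from 8: 0 remains
21612 = 17711 + 2584 + 987 + 233 + 89 + 8, which has 6 terms.

6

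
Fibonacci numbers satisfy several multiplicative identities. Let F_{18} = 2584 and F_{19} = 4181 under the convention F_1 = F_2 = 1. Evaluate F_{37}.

By F_{2k+1} = F_k² + F_{k+1}²: F_{37} = 2584² + 4181² = 6677056 + 17480761 = 24157817.

24157817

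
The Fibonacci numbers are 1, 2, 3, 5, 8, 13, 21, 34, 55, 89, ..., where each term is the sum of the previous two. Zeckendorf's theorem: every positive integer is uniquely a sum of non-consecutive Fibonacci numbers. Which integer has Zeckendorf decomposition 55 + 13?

68

55 + 13 = 68.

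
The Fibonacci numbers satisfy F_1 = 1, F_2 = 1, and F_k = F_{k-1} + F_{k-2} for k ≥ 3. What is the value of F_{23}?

Iterating the recurrence up to F_{18} = 2584 and F_{17} = 1597:
F_{19} = F_{18} + F_{17} = 2584 + 1597 = 4181
F_{20} = F_{19} + F_{18} = 4181 + 2584 = 6765
F_{21} = F_{20} + F_{19} = 6765 + 4181 = 10946
F_{22} = F_{21} + F_{20} = 10946 + 6765 = 17711
F_{23} = F_{22} + F_{21} = 17711 + 10946 = 28657

28657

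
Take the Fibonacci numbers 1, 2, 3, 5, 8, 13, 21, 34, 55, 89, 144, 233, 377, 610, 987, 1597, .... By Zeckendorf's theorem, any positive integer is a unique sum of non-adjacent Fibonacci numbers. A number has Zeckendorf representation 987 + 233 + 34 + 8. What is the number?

987 + 233 + 34 + 8 = 1262.

1262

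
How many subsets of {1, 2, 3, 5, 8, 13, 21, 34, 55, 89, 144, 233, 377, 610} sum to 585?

Each representation comes from the Zeckendorf form by replacing some F_k with F_{k−1} + F_{k−2} where possible.
585 = 377+144+55+8+1 = 377+144+55+5+3+1 = 377+144+34+21+8+1 = 377+144+34+21+5+3+1 = 377+89+55+34+21+8+1 = … (6 more), for 11 in all.

11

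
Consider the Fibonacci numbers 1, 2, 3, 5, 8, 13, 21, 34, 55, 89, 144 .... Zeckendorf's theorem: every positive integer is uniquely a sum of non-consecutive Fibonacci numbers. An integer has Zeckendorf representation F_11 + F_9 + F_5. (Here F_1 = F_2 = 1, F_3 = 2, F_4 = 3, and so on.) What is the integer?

128

F_11 + F_9 + F_5 = 89 + 34 + 5 = 128.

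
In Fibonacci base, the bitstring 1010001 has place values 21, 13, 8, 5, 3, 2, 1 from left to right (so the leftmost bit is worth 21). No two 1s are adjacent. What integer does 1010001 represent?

30

Summing the place values of the 1 bits: 21 + 8 + 1 = 30.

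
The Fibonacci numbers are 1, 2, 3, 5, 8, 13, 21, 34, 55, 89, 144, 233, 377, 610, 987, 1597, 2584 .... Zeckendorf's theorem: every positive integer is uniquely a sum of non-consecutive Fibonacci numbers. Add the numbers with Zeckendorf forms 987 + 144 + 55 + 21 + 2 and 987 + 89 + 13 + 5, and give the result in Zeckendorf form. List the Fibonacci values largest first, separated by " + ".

1597 + 610 + 89 + 5 + 2

The two numbers are 1209 and 1094, so their sum is 2303.
2303: greatest Fibonacci not exceeding it is 1597, leaving 706
706: greatest Fibonacci not exceeding it is 610, leaving 96
96: greatest Fibonacci not exceeding it is 89, leaving 7
7: greatest Fibonacci not exceeding it is 5, leaving 2
2: greatest Fibonacci not exceeding it is 2, leaving 0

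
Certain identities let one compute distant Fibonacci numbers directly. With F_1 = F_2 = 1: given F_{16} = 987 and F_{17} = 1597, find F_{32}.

2178309

By the doubling identity F_{2k} = F_k(2F_{k+1} − F_k): F_{32} = 987·(2·1597 − 987) = 987·2207 = 2178309.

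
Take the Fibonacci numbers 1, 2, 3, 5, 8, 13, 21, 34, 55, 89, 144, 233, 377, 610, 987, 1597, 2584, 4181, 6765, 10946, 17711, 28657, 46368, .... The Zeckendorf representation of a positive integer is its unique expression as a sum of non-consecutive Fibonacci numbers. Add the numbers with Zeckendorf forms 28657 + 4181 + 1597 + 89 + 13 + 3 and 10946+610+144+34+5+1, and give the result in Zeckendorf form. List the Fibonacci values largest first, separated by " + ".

28657 + 10946 + 4181 + 1597 + 610 + 233 + 55 + 1

The two numbers are 34540 and 11740, so their sum is 46280.
Greedily peel off the largest Fibonacci term at each step:
take 28657 (≤ 46280); 46280 − 28657 = 17623
take 10946 (≤ 17623); 17623 − 10946 = 6677
take 4181 (≤ 6677); 6677 − 4181 = 2496
take 1597 (≤ 2496); 2496 − 1597 = 899
take 610 (≤ 899); 899 − 610 = 289
take 233 (≤ 289); 289 − 233 = 56
take 55 (≤ 56); 56 − 55 = 1
take 1 (≤ 1); 1 − 1 = 0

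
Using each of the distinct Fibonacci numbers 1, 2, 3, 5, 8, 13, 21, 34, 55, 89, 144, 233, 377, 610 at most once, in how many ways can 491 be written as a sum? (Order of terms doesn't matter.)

491 = 377+89+21+3+1 = 377+89+13+8+3+1 = 377+55+34+21+3+1 = 233+144+89+21+3+1 = … (4 more), for 8 in all.

8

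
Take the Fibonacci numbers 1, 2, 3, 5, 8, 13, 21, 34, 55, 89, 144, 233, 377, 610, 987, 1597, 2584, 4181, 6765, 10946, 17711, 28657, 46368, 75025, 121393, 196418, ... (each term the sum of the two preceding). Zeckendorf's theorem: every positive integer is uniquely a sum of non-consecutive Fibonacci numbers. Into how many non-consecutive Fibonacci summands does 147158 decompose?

Greedily peel off the largest Fibonacci term at each step:
largest Fibonacci ≤ 147158 is 121393; 147158 − 121393 = 25765
largest Fibonacci ≤ 25765 is 17711; 25765 − 17711 = 8054
largest Fibonacci ≤ 8054 is 6765; 8054 − 6765 = 1289
largest Fibonacci ≤ 1289 is 987; 1289 − 987 = 302
largest Fibonacci ≤ 302 is 233; 302 − 233 = 69
largest Fibonacci ≤ 69 is 55; 69 − 55 = 14
largest Fibonacci ≤ 14 is 13; 14 − 13 = 1
largest Fibonacci ≤ 1 is 1; 1 − 1 = 0
147158 = 121393 + 17711 + 6765 + 987 + 233 + 55 + 13 + 1, which has 8 terms.

8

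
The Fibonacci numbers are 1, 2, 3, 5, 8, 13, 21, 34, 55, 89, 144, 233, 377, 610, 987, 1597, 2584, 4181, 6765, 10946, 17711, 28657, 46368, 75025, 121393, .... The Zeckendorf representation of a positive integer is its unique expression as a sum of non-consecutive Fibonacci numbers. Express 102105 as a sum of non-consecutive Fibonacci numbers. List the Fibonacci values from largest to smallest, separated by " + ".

75025 + 17711 + 6765 + 2584 + 13 + 5 + 2

largest Fibonacci ≤ 102105 is 75025; 102105 − 75025 = 27080
largest Fibonacci ≤ 27080 is 17711; 27080 − 17711 = 9369
largest Fibonacci ≤ 9369 is 6765; 9369 − 6765 = 2604
largest Fibonacci ≤ 2604 is 2584; 2604 − 2584 = 20
largest Fibonacci ≤ 20 is 13; 20 − 13 = 7
largest Fibonacci ≤ 7 is 5; 7 − 5 = 2
largest Fibonacci ≤ 2 is 2; 2 − 2 = 0
So 102105 = 75025 + 17711 + 6765 + 2584 + 13 + 5 + 2, with no two terms consecutive in the sequence.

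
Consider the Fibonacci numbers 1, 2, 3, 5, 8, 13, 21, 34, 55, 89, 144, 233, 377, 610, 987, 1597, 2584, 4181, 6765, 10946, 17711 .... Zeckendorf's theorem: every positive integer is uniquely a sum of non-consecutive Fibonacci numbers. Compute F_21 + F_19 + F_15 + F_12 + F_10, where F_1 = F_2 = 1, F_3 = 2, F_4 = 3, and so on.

15936

F_21 + F_19 + F_15 + F_12 + F_10 = 10946 + 4181 + 610 + 144 + 55 = 15936.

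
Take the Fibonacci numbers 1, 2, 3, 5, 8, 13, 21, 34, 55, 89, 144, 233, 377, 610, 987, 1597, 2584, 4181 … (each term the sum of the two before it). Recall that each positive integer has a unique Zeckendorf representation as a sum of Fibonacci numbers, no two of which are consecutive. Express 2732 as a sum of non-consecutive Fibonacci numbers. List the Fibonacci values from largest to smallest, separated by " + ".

Greedily peel off the largest Fibonacci term at each step:
2584 ≤ 2732 < 4181, so take 2584; remainder 148
144 ≤ 148 < 233, so take 144; remainder 4
3 ≤ 4 < 5, so take 3; remainder 1
1 ≤ 1 < 2, so take 1; remainder 0
So 2732 = 2584 + 144 + 3 + 1, with no two terms consecutive in the sequence.

2584 + 144 + 3 + 1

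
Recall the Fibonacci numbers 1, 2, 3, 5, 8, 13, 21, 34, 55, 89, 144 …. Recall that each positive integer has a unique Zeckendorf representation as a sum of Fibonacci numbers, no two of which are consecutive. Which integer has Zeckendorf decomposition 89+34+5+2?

89+34+5+2 = 130.

130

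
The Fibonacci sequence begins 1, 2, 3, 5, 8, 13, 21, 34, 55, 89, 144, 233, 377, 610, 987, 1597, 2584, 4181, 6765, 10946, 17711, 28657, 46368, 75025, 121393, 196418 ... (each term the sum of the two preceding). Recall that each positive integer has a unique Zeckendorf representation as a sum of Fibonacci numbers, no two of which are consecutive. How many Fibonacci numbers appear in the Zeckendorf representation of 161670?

Repeatedly subtract the largest Fibonacci number that fits:
161670 − 121393 = 40277
40277 − 28657 = 11620
11620 − 10946 = 674
674 − 610 = 64
64 − 55 = 9
9 − 8 = 1
1 − 1 = 0
161670 = 121393 + 28657 + 10946 + 610 + 55 + 8 + 1, which has 7 terms.

7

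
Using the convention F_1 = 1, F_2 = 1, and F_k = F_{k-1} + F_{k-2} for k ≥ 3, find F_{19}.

4181

Iterating the recurrence up to F_{14} = 377 and F_{13} = 233:
F_{15} = F_{14} + F_{13} = 377 + 233 = 610
F_{16} = F_{15} + F_{14} = 610 + 377 = 987
F_{17} = F_{16} + F_{15} = 987 + 610 = 1597
F_{18} = F_{17} + F_{16} = 1597 + 987 = 2584
F_{19} = F_{18} + F_{17} = 2584 + 1597 = 4181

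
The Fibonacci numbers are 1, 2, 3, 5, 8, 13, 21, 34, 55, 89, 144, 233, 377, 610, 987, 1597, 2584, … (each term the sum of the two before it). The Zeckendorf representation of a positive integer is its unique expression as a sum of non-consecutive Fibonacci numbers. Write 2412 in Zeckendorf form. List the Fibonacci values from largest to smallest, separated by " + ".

1597 + 610 + 144 + 55 + 5 + 1

Greedily peel off the largest Fibonacci term at each step:
2412 − 1597 = 815
815 − 610 = 205
205 − 144 = 61
61 − 55 = 6
6 − 5 = 1
1 − 1 = 0
So 2412 = 1597 + 610 + 144 + 55 + 5 + 1, with no two terms consecutive in the sequence.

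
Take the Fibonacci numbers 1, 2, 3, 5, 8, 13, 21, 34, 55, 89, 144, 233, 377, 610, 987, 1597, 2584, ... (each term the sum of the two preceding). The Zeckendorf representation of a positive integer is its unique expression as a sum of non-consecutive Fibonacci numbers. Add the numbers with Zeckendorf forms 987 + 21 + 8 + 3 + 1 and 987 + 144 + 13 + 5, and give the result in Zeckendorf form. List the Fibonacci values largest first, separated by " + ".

The two numbers are 1020 and 1149, so their sum is 2169.
subtract 1597 from 2169: 572 remains
subtract 377 from 572: 195 remains
subtract 144 from 195: 51 remains
subtract 34 from 51: 17 remains
subtract 13 from 17: 4 remains
subtract 3 from 4: 1 remains
subtract 1 from 1: 0 remains

1597 + 377 + 144 + 34 + 13 + 3 + 1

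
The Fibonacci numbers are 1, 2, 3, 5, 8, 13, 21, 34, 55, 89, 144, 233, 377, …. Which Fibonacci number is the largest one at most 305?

233 ≤ 305 < 377, so the largest Fibonacci number not exceeding 305 is 233.

233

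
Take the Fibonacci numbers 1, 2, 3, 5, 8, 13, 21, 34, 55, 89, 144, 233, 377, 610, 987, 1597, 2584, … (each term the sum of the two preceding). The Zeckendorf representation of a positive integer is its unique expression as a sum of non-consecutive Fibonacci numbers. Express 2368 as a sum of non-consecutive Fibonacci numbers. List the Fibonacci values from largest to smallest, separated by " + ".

1597 + 610 + 144 + 13 + 3 + 1

Repeatedly subtract the largest Fibonacci number that fits:
2368: greatest Fibonacci not exceeding it is 1597, leaving 771
771: greatest Fibonacci not exceeding it is 610, leaving 161
161: greatest Fibonacci not exceeding it is 144, leaving 17
17: greatest Fibonacci not exceeding it is 13, leaving 4
4: greatest Fibonacci not exceeding it is 3, leaving 1
1: greatest Fibonacci not exceeding it is 1, leaving 0
So 2368 = 1597 + 610 + 144 + 13 + 3 + 1, with no two terms consecutive in the sequence.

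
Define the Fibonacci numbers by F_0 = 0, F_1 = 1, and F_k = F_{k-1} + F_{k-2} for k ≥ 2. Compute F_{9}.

Iterating the recurrence up to F_{2} = 1 and F_{1} = 1:
F_{3} = F_{2} + F_{1} = 1 + 1 = 2
F_{4} = F_{3} + F_{2} = 2 + 1 = 3
F_{5} = F_{4} + F_{3} = 3 + 2 = 5
F_{6} = F_{5} + F_{4} = 5 + 3 = 8
F_{7} = F_{6} + F_{5} = 8 + 5 = 13
F_{8} = F_{7} + F_{6} = 13 + 8 = 21
F_{9} = F_{8} + F_{7} = 21 + 13 = 34

34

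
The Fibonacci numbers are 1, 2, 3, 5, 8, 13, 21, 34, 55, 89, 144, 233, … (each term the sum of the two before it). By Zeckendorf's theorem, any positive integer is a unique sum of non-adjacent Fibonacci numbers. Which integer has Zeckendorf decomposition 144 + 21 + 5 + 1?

144 + 21 + 5 + 1 = 171.

171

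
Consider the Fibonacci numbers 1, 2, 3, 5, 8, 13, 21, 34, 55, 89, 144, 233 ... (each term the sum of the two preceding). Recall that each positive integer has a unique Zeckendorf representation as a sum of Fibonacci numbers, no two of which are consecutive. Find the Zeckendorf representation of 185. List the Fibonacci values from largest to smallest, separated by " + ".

144 + 34 + 5 + 2

take 144 (≤ 185); 185 − 144 = 41
take 34 (≤ 41); 41 − 34 = 7
take 5 (≤ 7); 7 − 5 = 2
take 2 (≤ 2); 2 − 2 = 0
So 185 = 144 + 34 + 5 + 2, with no two terms consecutive in the sequence.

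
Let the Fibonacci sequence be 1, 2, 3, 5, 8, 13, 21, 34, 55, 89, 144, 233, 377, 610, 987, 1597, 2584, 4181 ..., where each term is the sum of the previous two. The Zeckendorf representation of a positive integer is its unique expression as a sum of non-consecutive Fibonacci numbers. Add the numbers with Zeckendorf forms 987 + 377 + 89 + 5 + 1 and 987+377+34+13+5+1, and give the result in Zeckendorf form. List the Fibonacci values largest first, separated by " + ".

2584 + 233 + 55 + 3 + 1

The two numbers are 1459 and 1417, so their sum is 2876.
Greedy algorithm:
subtract 2584 from 2876: 292 remains
subtract 233 from 292: 59 remains
subtract 55 from 59: 4 remains
subtract 3 from 4: 1 remains
subtract 1 from 1: 0 remains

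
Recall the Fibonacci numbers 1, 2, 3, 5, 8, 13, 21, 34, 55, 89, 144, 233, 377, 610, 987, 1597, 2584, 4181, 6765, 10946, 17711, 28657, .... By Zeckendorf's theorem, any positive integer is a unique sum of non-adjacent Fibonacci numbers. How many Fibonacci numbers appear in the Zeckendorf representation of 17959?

Greedily peel off the largest Fibonacci term at each step:
17959: greatest Fibonacci not exceeding it is 17711, leaving 248
248: greatest Fibonacci not exceeding it is 233, leaving 15
15: greatest Fibonacci not exceeding it is 13, leaving 2
2: greatest Fibonacci not exceeding it is 2, leaving 0
17959 = 17711 + 233 + 13 + 2, which has 4 terms.

4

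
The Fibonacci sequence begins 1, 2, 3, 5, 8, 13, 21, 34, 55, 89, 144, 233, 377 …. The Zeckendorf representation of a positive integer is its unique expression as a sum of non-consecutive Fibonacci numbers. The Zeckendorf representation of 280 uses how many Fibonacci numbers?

3

Repeatedly subtract the largest Fibonacci number that fits:
233 ≤ 280 < 377, so take 233; remainder 47
34 ≤ 47 < 55, so take 34; remainder 13
13 ≤ 13 < 21, so take 13; remainder 0
280 = 233 + 34 + 13, which has 3 terms.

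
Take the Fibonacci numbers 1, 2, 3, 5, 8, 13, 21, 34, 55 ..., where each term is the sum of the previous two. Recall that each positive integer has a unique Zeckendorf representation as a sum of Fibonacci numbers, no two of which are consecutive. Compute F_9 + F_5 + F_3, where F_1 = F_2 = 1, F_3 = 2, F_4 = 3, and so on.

41

F_9 + F_5 + F_3 = 34 + 5 + 2 = 41.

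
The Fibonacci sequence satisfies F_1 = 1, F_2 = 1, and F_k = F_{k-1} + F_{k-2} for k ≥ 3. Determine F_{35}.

Iterating the recurrence up to F_{31} = 1346269 and F_{30} = 832040:
F_{32} = F_{31} + F_{30} = 1346269 + 832040 = 2178309
F_{33} = F_{32} + F_{31} = 2178309 + 1346269 = 3524578
F_{34} = F_{33} + F_{32} = 3524578 + 2178309 = 5702887
F_{35} = F_{34} + F_{33} = 5702887 + 3524578 = 9227465

9227465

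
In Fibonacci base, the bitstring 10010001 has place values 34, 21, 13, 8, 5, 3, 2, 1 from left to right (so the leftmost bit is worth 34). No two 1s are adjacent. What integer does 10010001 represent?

43

Summing the place values of the 1 bits: 34 + 8 + 1 = 43.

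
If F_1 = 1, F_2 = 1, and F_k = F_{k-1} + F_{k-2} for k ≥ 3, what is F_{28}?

Iterating the recurrence up to F_{20} = 6765 and F_{19} = 4181:
F_{21} = F_{20} + F_{19} = 6765 + 4181 = 10946
F_{22} = F_{21} + F_{20} = 10946 + 6765 = 17711
F_{23} = F_{22} + F_{21} = 17711 + 10946 = 28657
F_{24} = F_{23} + F_{22} = 28657 + 17711 = 46368
F_{25} = F_{24} + F_{23} = 46368 + 28657 = 75025
F_{26} = F_{25} + F_{24} = 75025 + 46368 = 121393
F_{27} = F_{26} + F_{25} = 121393 + 75025 = 196418
F_{28} = F_{27} + F_{26} = 196418 + 121393 = 317811

317811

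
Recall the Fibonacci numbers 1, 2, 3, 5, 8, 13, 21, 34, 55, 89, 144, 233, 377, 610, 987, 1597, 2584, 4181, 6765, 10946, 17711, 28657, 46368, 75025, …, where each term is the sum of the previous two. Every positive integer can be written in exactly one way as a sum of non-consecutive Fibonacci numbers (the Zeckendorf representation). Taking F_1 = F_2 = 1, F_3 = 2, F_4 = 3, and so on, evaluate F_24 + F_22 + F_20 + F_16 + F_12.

F_24 + F_22 + F_20 + F_16 + F_12 = 46368 + 17711 + 6765 + 987 + 144 = 71975.

71975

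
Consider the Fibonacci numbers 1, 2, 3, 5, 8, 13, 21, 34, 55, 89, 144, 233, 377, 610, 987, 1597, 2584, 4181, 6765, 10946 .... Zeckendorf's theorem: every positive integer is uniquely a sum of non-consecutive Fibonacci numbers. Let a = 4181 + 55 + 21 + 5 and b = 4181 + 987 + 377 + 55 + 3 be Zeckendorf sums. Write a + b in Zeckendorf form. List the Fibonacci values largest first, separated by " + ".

The two numbers are 4262 and 5603, so their sum is 9865.
largest Fibonacci ≤ 9865 is 6765; 9865 − 6765 = 3100
largest Fibonacci ≤ 3100 is 2584; 3100 − 2584 = 516
largest Fibonacci ≤ 516 is 377; 516 − 377 = 139
largest Fibonacci ≤ 139 is 89; 139 − 89 = 50
largest Fibonacci ≤ 50 is 34; 50 − 34 = 16
largest Fibonacci ≤ 16 is 13; 16 − 13 = 3
largest Fibonacci ≤ 3 is 3; 3 − 3 = 0

6765 + 2584 + 377 + 89 + 34 + 13 + 3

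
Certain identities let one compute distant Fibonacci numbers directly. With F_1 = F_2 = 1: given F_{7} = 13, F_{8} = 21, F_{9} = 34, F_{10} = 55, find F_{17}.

By the addition formula F_{m+n} = F_m F_{n+1} + F_{m−1} F_n with m=8, n=9: F_{17} = 21·55 + 13·34 = 1155 + 442 = 1597.

1597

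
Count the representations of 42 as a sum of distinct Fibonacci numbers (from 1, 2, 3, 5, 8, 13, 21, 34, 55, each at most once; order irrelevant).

6

Each representation comes from the Zeckendorf form by replacing some F_k with F_{k−1} + F_{k−2} where possible.
42 = 34+8 = 34+5+3 = 21+13+8 = … (3 more), for 6 in all.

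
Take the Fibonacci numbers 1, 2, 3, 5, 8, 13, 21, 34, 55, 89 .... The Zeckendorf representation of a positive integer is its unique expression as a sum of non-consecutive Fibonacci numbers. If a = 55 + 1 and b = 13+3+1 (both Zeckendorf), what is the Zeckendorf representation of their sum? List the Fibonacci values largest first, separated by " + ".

The two numbers are 56 and 17, so their sum is 73.
Repeatedly subtract the largest Fibonacci number that fits:
55 ≤ 73 < 89, so take 55; remainder 18
13 ≤ 18 < 21, so take 13; remainder 5
5 ≤ 5 < 8, so take 5; remainder 0

55 + 13 + 5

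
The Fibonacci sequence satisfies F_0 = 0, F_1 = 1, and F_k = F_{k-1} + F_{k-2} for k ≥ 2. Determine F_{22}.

Iterating the recurrence up to F_{16} = 987 and F_{15} = 610:
F_{17} = F_{16} + F_{15} = 987 + 610 = 1597
F_{18} = F_{17} + F_{16} = 1597 + 987 = 2584
F_{19} = F_{18} + F_{17} = 2584 + 1597 = 4181
F_{20} = F_{19} + F_{18} = 4181 + 2584 = 6765
F_{21} = F_{20} + F_{19} = 6765 + 4181 = 10946
F_{22} = F_{21} + F_{20} = 10946 + 6765 = 17711

17711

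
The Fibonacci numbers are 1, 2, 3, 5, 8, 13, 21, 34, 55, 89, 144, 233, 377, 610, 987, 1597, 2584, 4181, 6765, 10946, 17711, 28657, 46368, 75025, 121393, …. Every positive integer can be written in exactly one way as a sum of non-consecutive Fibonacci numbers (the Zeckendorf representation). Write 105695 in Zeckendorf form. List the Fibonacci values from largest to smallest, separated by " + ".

75025 + 28657 + 1597 + 377 + 34 + 5

Greedy algorithm:
largest Fibonacci ≤ 105695 is 75025; 105695 − 75025 = 30670
largest Fibonacci ≤ 30670 is 28657; 30670 − 28657 = 2013
largest Fibonacci ≤ 2013 is 1597; 2013 − 1597 = 416
largest Fibonacci ≤ 416 is 377; 416 − 377 = 39
largest Fibonacci ≤ 39 is 34; 39 − 34 = 5
largest Fibonacci ≤ 5 is 5; 5 − 5 = 0
So 105695 = 75025 + 28657 + 1597 + 377 + 34 + 5, with no two terms consecutive in the sequence.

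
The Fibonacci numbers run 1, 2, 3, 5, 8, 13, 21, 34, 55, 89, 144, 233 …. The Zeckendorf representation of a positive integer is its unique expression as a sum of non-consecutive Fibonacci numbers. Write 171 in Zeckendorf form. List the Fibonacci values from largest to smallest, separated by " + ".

take 144 (≤ 171); 171 − 144 = 27
take 21 (≤ 27); 27 − 21 = 6
take 5 (≤ 6); 6 − 5 = 1
take 1 (≤ 1); 1 − 1 = 0
So 171 = 144 + 21 + 5 + 1, with no two terms consecutive in the sequence.

144 + 21 + 5 + 1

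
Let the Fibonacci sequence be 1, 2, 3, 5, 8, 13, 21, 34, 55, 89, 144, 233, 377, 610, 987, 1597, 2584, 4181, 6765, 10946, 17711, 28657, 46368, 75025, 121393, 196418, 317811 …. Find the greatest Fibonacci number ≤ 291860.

196418

196418 ≤ 291860 < 317811, so the largest Fibonacci number not exceeding 291860 is 196418.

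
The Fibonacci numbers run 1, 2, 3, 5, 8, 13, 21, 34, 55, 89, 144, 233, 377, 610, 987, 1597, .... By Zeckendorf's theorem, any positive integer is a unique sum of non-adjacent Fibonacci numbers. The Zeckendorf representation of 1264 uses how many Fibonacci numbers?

Greedy algorithm:
1264: greatest Fibonacci not exceeding it is 987, leaving 277
277: greatest Fibonacci not exceeding it is 233, leaving 44
44: greatest Fibonacci not exceeding it is 34, leaving 10
10: greatest Fibonacci not exceeding it is 8, leaving 2
2: greatest Fibonacci not exceeding it is 2, leaving 0
1264 = 987 + 233 + 34 + 8 + 2, which has 5 terms.

5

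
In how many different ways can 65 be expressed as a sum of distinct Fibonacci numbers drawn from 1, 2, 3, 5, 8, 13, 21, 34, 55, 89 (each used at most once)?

Each representation comes from the Zeckendorf form by replacing some F_k with F_{k−1} + F_{k−2} where possible.
65 = 55+8+2 = 55+5+3+2 = 34+21+8+2 = … (2 more), for 5 in all.

5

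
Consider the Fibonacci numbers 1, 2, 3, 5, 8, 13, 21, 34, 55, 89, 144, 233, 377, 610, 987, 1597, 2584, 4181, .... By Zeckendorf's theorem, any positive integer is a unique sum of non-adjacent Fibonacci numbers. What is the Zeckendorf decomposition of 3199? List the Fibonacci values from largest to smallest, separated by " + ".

take 2584 (≤ 3199); 3199 − 2584 = 615
take 610 (≤ 615); 615 − 610 = 5
take 5 (≤ 5); 5 − 5 = 0
So 3199 = 2584 + 610 + 5, with no two terms consecutive in the sequence.

2584 + 610 + 5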